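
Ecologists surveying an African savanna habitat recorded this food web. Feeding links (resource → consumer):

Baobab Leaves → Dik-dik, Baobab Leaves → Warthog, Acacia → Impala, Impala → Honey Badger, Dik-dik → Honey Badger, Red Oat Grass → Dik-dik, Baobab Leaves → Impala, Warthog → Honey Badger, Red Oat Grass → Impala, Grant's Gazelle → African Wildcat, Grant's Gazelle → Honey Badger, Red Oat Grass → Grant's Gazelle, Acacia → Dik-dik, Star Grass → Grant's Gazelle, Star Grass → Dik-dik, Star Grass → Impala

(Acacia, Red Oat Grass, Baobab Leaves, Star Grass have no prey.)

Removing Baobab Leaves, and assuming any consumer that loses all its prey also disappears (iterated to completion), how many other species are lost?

1

Remove Baobab Leaves.
Round 1: Warthog (all prey gone) → extinct.
No further losses. Total secondary extinctions: 1.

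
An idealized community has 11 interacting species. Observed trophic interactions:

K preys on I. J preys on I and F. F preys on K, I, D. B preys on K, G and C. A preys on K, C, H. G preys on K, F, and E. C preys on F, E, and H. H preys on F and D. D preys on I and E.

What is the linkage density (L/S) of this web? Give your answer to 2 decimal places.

L/S = 2.00

There are L = 22 links among S = 11 species.
L/S = 22/11 = 2.0000 ≈ 2.00.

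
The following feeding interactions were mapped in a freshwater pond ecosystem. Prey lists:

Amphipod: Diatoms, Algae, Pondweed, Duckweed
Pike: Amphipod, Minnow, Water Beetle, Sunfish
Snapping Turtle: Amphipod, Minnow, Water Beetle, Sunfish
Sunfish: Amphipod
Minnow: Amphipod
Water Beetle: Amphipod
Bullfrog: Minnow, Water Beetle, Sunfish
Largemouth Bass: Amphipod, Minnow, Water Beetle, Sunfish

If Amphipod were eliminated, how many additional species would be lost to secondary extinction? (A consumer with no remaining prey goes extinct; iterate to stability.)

7

Remove Amphipod.
Round 1: Minnow (all prey gone), Water Beetle (all prey gone), Sunfish (all prey gone) → extinct.
Round 2: Largemouth Bass (all prey gone), Snapping Turtle (all prey gone), Bullfrog (all prey gone), Pike (all prey gone) → extinct.
No further losses. Total secondary extinctions: 7.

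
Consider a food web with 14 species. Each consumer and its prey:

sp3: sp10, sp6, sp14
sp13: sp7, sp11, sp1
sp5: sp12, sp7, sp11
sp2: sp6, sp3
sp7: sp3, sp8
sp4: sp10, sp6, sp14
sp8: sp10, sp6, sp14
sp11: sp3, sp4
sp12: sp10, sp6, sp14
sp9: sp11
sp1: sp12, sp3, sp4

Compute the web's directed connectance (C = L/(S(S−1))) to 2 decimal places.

The web has S = 14 species and L = 28 feeding links.
C = L / (S(S−1)) = 28 / 182 = 0.1538 ≈ 0.15.

C = 0.15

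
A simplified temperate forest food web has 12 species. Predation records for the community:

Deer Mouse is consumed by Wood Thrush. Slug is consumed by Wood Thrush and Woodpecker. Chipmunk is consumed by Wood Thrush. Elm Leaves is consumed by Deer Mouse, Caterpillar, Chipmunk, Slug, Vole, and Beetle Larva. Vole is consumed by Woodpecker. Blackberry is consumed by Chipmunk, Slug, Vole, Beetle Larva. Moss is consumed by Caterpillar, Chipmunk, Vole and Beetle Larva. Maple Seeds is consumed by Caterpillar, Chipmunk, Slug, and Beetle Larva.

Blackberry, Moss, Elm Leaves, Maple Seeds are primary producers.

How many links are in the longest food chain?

One longest chain: Blackberry → Vole → Woodpecker.
It has 3 species and 2 links.

2 links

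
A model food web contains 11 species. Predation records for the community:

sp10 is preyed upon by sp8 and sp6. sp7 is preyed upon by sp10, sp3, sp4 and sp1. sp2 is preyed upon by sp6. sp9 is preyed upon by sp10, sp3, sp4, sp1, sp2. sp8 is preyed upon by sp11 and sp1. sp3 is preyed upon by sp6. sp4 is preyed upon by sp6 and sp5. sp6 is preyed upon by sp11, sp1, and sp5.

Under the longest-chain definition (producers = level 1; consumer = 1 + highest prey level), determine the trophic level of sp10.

sp7 is a producer → level 1.
sp10 eats sp7 (level 1); other prey at levels: sp9 1 → level 2.

Trophic level 2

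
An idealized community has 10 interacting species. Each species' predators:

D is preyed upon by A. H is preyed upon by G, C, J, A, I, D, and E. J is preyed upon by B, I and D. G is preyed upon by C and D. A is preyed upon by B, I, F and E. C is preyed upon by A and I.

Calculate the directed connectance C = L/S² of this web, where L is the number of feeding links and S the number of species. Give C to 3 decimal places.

C = 0.190

The web has S = 10 species and L = 19 feeding links.
C = L / S² = 19 / 100 = 0.1900 ≈ 0.190.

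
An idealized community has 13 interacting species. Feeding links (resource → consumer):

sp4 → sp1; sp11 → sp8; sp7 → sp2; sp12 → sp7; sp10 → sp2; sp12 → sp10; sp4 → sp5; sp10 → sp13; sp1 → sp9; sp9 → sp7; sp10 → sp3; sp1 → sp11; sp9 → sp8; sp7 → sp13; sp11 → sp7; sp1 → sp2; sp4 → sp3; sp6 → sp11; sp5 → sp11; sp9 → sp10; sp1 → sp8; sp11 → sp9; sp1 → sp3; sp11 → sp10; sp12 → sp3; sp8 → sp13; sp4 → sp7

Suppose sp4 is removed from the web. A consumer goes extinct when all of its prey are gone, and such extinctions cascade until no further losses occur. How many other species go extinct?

Remove sp4.
Round 1: sp1 (all prey gone), sp5 (all prey gone) → extinct.
No further losses. Total secondary extinctions: 2.

2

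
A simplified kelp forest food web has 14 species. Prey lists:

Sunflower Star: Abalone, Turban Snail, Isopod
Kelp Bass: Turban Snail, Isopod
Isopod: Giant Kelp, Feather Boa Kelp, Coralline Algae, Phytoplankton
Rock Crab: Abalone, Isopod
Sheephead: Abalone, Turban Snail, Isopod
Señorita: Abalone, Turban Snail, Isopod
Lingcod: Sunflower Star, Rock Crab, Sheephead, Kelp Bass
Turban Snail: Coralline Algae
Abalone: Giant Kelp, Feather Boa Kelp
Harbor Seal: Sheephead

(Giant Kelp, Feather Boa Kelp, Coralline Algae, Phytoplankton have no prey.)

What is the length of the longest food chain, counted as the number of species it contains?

One longest chain: Giant Kelp → Abalone → Sheephead → Harbor Seal.
It has 4 species and 3 links.

4 species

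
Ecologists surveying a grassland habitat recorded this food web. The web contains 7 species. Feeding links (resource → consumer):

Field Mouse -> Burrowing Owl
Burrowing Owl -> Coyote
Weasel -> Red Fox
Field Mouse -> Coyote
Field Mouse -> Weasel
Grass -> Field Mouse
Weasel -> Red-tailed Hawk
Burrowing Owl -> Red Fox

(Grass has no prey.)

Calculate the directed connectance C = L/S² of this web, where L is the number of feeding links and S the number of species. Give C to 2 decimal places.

The web has S = 7 species and L = 8 feeding links.
C = L / S² = 8 / 49 = 0.1633 ≈ 0.16.

C = 0.16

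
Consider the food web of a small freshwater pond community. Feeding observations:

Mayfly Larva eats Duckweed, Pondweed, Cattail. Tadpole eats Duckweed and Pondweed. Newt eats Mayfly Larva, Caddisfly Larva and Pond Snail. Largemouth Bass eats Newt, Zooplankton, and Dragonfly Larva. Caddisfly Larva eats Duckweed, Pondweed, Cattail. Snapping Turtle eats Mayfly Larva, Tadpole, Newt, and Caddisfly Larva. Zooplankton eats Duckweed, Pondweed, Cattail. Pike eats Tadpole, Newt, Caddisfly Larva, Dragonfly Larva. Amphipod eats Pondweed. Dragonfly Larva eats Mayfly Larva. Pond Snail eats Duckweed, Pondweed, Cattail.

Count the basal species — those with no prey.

Basal species (no prey listed): Pondweed, Cattail, Duckweed.
Count: 3.

3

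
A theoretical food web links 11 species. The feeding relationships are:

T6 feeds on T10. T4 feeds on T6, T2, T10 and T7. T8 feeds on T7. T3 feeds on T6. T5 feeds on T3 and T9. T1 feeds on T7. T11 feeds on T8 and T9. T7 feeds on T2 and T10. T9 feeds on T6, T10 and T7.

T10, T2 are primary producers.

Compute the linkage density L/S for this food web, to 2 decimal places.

L/S = 1.55

There are L = 17 links among S = 11 species.
L/S = 17/11 = 1.5455 ≈ 1.55.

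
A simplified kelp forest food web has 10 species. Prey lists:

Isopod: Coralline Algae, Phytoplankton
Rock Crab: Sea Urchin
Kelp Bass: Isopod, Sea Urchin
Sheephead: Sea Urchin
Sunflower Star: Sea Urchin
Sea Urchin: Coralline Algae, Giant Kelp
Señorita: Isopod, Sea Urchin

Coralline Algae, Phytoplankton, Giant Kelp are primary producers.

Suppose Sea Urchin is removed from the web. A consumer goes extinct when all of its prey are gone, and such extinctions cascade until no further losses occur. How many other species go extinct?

Remove Sea Urchin.
Round 1: Sheephead (all prey gone), Rock Crab (all prey gone), Sunflower Star (all prey gone) → extinct.
No further losses. Total secondary extinctions: 3.

3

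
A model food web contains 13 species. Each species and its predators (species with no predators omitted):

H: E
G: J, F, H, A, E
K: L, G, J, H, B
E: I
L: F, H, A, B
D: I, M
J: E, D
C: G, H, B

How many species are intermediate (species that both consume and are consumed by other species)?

6

Intermediate species (has both prey and predators): L, G, J, H, E, D.
Count: 6.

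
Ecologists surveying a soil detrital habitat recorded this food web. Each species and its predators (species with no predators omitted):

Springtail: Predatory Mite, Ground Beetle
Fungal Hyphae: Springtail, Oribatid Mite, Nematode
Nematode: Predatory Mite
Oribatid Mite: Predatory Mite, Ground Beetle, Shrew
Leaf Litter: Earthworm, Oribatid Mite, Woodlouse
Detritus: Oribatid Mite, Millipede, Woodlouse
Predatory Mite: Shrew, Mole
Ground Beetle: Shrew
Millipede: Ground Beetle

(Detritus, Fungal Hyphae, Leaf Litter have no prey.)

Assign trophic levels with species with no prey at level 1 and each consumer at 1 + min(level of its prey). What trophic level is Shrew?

Detritus has no prey (basal) → level 1.
Oribatid Mite eats Detritus → level 2.
Shrew eats Oribatid Mite → level 3.
No prey of Shrew is below level 2, so 3 is the minimum.

Trophic level 3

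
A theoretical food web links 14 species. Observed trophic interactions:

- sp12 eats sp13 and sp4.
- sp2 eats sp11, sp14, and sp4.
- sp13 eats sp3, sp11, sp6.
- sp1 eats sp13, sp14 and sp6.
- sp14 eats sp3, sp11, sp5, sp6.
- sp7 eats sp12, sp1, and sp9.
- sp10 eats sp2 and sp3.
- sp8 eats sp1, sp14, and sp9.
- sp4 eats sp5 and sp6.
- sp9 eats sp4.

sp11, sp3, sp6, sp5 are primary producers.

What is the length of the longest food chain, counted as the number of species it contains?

4 species

One longest chain: sp6 → sp4 → sp2 → sp10.
It has 4 species and 3 links.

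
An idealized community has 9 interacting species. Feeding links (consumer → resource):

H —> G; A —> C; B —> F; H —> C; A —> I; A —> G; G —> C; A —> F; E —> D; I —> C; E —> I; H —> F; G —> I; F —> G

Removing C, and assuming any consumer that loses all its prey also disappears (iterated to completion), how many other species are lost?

Remove C.
Round 1: I (all prey gone) → extinct.
Round 2: G (all prey gone) → extinct.
Round 3: F (all prey gone) → extinct.
Round 4: A (all prey gone), B (all prey gone), H (all prey gone) → extinct.
No further losses. Total secondary extinctions: 6.

6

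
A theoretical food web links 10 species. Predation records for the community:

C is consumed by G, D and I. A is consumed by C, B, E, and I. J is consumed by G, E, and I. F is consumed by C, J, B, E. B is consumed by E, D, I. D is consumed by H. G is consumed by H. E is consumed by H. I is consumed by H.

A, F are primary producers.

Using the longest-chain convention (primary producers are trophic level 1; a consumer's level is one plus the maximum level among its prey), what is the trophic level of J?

Trophic level 2

F is a producer → level 1.
J eats F → level 2.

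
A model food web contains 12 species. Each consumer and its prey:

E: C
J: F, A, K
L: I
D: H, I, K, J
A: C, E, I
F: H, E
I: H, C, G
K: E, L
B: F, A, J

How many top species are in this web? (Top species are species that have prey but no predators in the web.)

Top species (has prey, but nothing eats it): D, B.
Count: 2.

2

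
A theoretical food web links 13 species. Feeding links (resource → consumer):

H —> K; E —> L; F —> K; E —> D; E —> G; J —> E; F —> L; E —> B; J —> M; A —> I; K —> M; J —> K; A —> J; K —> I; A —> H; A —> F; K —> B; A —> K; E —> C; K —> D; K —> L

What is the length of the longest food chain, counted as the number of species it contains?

One longest chain: A → J → E → G.
It has 4 species and 3 links.

4 species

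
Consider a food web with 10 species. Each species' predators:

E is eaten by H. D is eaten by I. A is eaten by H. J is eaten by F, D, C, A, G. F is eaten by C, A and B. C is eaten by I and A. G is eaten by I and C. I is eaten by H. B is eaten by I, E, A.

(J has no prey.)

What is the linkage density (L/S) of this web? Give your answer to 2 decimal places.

There are L = 19 links among S = 10 species.
L/S = 19/10 = 1.9000 ≈ 1.90.

L/S = 1.90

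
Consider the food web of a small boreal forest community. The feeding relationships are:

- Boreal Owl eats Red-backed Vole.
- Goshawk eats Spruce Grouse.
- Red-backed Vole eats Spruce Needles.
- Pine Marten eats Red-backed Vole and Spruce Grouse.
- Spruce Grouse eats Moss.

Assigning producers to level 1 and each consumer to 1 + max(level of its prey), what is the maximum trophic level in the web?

Producers (level 1): Spruce Needles, Moss.
Spruce Needles → Red-backed Vole → Pine Marten gives Pine Marten level 3.
No species has a prey at level 3, so no species reaches level 4.

3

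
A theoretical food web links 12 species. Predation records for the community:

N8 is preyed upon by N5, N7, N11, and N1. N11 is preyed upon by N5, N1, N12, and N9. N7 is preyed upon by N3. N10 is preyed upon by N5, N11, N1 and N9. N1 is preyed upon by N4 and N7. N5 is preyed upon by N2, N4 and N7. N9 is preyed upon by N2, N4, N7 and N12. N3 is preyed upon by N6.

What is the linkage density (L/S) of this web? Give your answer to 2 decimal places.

There are L = 23 links among S = 12 species.
L/S = 23/12 = 1.9167 ≈ 1.92.

L/S = 1.92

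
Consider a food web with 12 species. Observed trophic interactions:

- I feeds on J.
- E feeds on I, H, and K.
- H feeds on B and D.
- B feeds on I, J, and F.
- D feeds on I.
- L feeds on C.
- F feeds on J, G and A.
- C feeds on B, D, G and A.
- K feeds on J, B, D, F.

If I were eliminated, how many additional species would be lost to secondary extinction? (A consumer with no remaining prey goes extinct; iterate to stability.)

Remove I.
Round 1: D (all prey gone) → extinct.
No further losses. Total secondary extinctions: 1.

1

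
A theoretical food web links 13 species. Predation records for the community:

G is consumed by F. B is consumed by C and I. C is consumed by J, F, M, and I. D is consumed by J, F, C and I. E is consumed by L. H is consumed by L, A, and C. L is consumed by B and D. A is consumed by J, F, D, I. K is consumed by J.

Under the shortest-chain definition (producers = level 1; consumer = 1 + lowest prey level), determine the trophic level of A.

Trophic level 2

H is a producer → level 1.
A eats H → level 2.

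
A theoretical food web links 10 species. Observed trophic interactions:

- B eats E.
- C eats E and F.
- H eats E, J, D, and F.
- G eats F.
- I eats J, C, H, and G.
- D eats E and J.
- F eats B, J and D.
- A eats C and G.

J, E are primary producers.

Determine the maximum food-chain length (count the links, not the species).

One longest chain: E → B → F → G → A.
It has 5 species and 4 links.

4 links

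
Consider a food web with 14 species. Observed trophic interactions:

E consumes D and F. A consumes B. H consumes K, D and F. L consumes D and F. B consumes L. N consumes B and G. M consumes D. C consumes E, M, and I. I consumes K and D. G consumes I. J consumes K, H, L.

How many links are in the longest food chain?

3 links

One longest chain: D → I → G → N.
It has 4 species and 3 links.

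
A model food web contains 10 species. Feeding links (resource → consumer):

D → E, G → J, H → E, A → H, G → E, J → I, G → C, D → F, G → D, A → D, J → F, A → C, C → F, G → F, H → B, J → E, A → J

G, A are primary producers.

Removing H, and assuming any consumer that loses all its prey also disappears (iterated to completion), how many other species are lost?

Remove H.
Round 1: B (all prey gone) → extinct.
No further losses. Total secondary extinctions: 1.

1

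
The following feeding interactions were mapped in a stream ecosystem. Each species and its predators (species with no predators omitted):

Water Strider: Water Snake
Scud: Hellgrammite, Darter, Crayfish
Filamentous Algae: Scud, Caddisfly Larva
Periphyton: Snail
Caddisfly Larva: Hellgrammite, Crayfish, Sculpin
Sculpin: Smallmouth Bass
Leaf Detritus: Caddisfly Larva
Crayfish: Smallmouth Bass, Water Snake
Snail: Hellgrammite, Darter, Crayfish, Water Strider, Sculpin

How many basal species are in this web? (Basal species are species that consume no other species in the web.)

Basal species (no prey listed): Leaf Detritus, Periphyton, Filamentous Algae.
Count: 3.

3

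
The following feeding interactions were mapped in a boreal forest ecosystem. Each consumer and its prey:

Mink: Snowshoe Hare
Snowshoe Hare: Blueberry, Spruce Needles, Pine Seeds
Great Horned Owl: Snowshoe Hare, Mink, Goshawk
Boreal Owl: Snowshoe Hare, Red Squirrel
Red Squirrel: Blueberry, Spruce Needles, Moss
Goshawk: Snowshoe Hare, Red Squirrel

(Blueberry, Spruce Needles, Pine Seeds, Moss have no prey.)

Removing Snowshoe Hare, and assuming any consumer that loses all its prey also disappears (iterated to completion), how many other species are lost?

Remove Snowshoe Hare.
Round 1: Mink (all prey gone) → extinct.
No further losses. Total secondary extinctions: 1.

1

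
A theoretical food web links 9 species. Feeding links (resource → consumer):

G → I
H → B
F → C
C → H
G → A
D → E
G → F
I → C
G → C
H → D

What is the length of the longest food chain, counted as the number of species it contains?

One longest chain: G → F → C → H → D → E.
It has 6 species and 5 links.

6 species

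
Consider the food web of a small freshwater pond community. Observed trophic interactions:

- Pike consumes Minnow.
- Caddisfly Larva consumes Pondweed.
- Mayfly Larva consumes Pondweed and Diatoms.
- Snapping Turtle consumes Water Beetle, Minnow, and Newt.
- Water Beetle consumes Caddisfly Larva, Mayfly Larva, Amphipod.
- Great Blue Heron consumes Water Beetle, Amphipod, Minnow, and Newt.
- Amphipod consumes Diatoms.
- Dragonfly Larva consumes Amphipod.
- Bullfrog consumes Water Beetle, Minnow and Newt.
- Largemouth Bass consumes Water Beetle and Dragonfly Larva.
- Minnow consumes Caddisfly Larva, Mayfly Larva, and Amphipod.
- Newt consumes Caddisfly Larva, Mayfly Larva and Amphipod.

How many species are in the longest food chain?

4 species

One longest chain: Pondweed → Caddisfly Larva → Water Beetle → Largemouth Bass.
It has 4 species and 3 links.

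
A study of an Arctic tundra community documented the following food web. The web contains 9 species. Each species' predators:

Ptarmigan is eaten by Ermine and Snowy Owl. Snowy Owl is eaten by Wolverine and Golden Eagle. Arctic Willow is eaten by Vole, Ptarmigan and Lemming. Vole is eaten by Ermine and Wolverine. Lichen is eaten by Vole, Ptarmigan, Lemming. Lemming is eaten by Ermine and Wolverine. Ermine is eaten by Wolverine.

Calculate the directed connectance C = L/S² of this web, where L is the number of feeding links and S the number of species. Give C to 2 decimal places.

The web has S = 9 species and L = 15 feeding links.
C = L / S² = 15 / 81 = 0.1852 ≈ 0.19.

C = 0.19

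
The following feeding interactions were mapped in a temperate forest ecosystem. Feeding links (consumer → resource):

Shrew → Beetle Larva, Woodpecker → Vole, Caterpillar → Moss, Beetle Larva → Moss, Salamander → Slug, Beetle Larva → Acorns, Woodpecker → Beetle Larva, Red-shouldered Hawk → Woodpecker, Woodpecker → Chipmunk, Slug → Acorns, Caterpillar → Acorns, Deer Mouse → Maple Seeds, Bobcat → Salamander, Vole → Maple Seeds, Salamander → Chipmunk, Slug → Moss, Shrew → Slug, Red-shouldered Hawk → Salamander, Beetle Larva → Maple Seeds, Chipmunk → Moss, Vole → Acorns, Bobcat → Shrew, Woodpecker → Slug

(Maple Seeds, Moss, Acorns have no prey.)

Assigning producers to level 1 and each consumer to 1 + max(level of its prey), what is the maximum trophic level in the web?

4

Producers (level 1): Maple Seeds, Moss, Acorns.
Moss → Chipmunk → Salamander → Bobcat gives Bobcat level 4.
No species has a prey at level 4, so no species reaches level 5.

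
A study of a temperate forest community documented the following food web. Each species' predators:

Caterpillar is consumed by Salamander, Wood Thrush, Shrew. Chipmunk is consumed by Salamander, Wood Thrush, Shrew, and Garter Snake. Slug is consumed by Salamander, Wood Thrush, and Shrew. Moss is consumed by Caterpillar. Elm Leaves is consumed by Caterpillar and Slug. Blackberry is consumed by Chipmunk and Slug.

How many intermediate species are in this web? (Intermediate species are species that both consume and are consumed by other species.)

Intermediate species (has both prey and predators): Chipmunk, Caterpillar, Slug.
Count: 3.

3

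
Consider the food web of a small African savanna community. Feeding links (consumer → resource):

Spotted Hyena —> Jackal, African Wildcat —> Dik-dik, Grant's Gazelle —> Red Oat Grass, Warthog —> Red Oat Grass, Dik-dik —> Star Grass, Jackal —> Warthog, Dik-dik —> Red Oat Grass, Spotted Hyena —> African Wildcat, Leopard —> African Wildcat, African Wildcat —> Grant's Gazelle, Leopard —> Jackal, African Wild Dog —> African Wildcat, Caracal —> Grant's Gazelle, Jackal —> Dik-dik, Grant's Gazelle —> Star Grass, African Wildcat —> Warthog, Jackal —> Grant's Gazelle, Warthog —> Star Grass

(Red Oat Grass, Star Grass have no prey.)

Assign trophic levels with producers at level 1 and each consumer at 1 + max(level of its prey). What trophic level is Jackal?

Trophic level 3

Red Oat Grass is a producer → level 1.
Dik-dik eats Red Oat Grass (level 1); other prey at levels: Star Grass 1 → level 2.
Jackal eats Dik-dik (level 2); other prey at levels: Warthog 2, Grant's Gazelle 2 → level 3.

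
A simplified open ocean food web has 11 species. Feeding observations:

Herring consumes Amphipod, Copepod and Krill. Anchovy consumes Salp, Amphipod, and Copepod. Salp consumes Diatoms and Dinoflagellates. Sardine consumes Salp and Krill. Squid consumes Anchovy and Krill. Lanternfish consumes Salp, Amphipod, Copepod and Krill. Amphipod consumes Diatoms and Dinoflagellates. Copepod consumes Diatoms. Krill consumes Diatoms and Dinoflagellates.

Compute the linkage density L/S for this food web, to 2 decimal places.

L/S = 1.91

There are L = 21 links among S = 11 species.
L/S = 21/11 = 1.9091 ≈ 1.91.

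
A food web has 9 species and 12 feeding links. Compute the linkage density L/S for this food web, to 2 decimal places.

L/S = 1.33

There are L = 12 links among S = 9 species.
L/S = 12/9 = 1.3333 ≈ 1.33.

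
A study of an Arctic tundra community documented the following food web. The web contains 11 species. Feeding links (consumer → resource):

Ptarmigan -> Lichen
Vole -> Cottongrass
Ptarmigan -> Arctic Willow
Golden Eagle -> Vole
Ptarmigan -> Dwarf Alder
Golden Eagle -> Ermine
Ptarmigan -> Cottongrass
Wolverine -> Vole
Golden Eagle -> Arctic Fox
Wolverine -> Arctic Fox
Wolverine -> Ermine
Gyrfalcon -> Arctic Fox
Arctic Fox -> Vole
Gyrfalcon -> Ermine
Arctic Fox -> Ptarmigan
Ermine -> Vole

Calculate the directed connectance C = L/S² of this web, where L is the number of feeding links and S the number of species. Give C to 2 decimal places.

The web has S = 11 species and L = 16 feeding links.
C = L / S² = 16 / 121 = 0.1322 ≈ 0.13.

C = 0.13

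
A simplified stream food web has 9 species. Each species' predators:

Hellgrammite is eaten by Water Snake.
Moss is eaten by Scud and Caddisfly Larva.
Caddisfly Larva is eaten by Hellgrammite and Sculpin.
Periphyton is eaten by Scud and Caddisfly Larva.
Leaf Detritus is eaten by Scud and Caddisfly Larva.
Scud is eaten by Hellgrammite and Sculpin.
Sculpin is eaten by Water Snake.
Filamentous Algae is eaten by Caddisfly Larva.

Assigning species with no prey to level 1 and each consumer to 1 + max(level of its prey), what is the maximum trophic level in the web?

Basal resources (level 1): Filamentous Algae, Leaf Detritus, Moss, Periphyton.
Filamentous Algae → Caddisfly Larva → Hellgrammite → Water Snake gives Water Snake level 4.
No species has a prey at level 4, so no species reaches level 5.

4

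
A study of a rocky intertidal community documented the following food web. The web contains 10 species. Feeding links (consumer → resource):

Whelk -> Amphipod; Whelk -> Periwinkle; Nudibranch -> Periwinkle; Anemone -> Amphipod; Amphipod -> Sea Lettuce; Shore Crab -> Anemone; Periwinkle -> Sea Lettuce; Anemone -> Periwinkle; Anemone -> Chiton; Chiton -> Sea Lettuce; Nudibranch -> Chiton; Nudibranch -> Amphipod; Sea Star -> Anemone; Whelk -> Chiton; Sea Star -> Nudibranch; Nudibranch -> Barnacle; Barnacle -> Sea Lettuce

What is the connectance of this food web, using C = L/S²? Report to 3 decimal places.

C = 0.170

The web has S = 10 species and L = 17 feeding links.
C = L / S² = 17 / 100 = 0.1700 ≈ 0.170.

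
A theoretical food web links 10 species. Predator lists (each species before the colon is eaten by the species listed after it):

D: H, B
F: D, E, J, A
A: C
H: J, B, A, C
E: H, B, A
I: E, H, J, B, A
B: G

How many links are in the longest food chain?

One longest chain: F → D → H → A → C.
It has 5 species and 4 links.

4 links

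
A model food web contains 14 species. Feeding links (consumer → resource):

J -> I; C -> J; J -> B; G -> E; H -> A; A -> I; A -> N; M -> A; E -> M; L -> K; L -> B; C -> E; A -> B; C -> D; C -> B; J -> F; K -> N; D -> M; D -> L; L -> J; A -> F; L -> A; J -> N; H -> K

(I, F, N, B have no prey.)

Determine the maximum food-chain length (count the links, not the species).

4 links

One longest chain: I → A → M → E → G.
It has 5 species and 4 links.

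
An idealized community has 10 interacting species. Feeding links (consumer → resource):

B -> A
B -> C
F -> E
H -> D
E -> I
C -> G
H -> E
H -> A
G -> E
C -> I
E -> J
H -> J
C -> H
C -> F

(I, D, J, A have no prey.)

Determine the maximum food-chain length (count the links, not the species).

One longest chain: I → E → H → C → B.
It has 5 species and 4 links.

4 links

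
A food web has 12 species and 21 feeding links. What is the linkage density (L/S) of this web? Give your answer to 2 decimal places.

L/S = 1.75

There are L = 21 links among S = 12 species.
L/S = 21/12 = 1.7500 ≈ 1.75.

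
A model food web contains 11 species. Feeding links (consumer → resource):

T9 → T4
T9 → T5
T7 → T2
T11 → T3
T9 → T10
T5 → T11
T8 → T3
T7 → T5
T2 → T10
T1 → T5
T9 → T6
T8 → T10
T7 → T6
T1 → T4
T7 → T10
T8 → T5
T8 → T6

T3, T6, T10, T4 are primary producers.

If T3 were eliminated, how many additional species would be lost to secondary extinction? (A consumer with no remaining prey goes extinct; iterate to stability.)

2

Remove T3.
Round 1: T11 (all prey gone) → extinct.
Round 2: T5 (all prey gone) → extinct.
No further losses. Total secondary extinctions: 2.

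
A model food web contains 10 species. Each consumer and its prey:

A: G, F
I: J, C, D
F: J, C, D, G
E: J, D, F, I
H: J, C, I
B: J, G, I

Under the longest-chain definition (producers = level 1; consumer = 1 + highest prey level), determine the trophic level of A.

J is a producer → level 1.
F eats J (level 1); other prey at levels: C 1, D 1, G 1 → level 2.
A eats F (level 2); other prey at levels: G 1 → level 3.

Trophic level 3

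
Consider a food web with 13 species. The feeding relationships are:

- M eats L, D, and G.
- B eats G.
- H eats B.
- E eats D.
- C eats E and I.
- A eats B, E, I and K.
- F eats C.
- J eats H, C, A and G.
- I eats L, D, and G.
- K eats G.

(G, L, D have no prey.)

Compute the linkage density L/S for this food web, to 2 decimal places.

L/S = 1.62

There are L = 21 links among S = 13 species.
L/S = 21/13 = 1.6154 ≈ 1.62.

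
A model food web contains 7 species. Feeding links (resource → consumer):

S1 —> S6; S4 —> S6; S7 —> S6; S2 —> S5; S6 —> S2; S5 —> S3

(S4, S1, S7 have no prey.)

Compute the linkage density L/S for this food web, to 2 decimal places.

There are L = 6 links among S = 7 species.
L/S = 6/7 = 0.8571 ≈ 0.86.

L/S = 0.86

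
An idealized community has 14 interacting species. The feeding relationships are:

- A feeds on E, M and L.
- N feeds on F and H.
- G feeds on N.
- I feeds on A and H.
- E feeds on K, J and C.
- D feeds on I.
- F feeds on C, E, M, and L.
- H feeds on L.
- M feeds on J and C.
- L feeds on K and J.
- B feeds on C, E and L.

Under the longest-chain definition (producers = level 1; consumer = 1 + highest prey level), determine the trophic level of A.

Trophic level 3

J is a producer → level 1.
E eats J (level 1); other prey at levels: C 1, K 1 → level 2.
A eats E (level 2); other prey at levels: M 2, L 2 → level 3.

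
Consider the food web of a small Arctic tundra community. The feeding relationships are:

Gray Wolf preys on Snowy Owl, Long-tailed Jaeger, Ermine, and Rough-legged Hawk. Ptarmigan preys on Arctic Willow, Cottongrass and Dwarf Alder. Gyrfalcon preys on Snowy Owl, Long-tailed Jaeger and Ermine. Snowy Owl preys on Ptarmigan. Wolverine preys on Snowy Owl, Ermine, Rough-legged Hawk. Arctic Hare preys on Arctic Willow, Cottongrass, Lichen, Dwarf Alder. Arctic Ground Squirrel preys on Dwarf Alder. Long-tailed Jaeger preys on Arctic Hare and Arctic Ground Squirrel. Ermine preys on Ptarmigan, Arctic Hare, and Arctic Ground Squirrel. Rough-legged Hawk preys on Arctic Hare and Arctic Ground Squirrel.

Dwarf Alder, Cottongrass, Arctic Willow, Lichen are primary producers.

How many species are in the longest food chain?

4 species

One longest chain: Dwarf Alder → Ptarmigan → Snowy Owl → Wolverine.
It has 4 species and 3 links.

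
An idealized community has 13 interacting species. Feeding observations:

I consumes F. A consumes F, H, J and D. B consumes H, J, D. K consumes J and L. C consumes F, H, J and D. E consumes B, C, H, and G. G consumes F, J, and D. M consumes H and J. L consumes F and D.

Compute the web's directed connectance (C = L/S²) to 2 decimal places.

C = 0.15

The web has S = 13 species and L = 25 feeding links.
C = L / S² = 25 / 169 = 0.1479 ≈ 0.15.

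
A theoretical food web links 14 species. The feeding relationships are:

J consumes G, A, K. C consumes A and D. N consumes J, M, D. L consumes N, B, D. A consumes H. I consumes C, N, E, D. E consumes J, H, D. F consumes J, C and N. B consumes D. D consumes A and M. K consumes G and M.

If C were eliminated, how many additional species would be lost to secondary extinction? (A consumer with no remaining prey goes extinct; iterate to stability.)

Remove C.
Every predator of it retains at least one other prey: I still has D, E, N; F still has J, N.
No consumer loses all prey, so no secondary extinctions occur.

0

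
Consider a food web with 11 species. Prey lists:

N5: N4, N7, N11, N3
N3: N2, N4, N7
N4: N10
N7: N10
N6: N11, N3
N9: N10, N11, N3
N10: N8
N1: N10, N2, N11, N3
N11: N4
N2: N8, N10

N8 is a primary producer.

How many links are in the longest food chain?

One longest chain: N8 → N10 → N4 → N11 → N9.
It has 5 species and 4 links.

4 links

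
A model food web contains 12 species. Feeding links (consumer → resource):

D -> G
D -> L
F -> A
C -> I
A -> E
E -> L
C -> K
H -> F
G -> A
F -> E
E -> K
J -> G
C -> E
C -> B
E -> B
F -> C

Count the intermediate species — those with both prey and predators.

Intermediate species (has both prey and predators): E, C, A, F, G.
Count: 5.

5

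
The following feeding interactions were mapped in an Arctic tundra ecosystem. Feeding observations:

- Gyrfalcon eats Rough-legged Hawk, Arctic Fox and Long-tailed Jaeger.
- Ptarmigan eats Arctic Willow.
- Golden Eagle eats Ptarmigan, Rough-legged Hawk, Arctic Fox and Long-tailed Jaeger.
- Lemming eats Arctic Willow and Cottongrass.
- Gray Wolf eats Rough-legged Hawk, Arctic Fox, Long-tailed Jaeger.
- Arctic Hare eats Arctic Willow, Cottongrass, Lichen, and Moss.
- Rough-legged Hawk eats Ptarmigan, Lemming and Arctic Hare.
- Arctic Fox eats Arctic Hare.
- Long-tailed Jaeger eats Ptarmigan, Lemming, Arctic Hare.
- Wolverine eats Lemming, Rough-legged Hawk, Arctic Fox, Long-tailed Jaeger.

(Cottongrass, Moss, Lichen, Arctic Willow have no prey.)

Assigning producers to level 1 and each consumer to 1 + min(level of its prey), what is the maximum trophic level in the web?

4

Producers (level 1): Cottongrass, Moss, Lichen, Arctic Willow.
Following each consumer down to its lowest-level prey: Cottongrass → Lemming → Rough-legged Hawk → Gray Wolf (levels 1 through 4).
All prey of Gray Wolf (Rough-legged Hawk 3, Long-tailed Jaeger 3, Arctic Fox 3) are at level 3 or above, so Gray Wolf is at level 1 + 3 = 4.
Every consumer has at least one prey at level 3 or below, so none exceeds level 4.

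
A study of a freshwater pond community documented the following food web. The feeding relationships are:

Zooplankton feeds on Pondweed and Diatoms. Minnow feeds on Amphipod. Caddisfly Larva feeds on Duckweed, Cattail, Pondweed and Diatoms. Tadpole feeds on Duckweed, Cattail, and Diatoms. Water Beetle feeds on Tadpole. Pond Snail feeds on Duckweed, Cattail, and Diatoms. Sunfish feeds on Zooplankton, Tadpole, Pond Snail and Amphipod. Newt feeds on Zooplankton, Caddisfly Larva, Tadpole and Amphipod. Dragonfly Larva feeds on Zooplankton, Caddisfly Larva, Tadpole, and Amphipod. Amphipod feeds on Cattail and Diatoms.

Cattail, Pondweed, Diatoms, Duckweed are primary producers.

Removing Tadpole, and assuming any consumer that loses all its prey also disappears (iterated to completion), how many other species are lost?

Remove Tadpole.
Round 1: Water Beetle (all prey gone) → extinct.
No further losses. Total secondary extinctions: 1.

1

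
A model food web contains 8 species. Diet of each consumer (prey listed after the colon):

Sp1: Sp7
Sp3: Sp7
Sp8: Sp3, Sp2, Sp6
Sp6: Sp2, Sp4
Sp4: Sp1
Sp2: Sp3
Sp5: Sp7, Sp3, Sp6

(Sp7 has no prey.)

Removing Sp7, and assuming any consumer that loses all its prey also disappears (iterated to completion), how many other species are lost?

Remove Sp7.
Round 1: Sp3 (all prey gone), Sp1 (all prey gone) → extinct.
Round 2: Sp2 (all prey gone), Sp4 (all prey gone) → extinct.
Round 3: Sp6 (all prey gone) → extinct.
Round 4: Sp8 (all prey gone), Sp5 (all prey gone) → extinct.
No further losses. Total secondary extinctions: 7.

7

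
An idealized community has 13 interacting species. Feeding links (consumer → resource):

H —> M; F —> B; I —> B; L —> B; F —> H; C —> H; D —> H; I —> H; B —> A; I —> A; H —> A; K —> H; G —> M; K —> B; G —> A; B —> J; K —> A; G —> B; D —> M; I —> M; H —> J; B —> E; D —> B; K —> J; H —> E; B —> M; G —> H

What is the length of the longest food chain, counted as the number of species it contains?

3 species

One longest chain: M → H → D.
It has 3 species and 2 links.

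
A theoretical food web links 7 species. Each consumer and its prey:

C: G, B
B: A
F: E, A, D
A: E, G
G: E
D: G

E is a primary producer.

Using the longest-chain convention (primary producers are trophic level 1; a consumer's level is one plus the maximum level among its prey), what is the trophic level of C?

E is a producer → level 1.
G eats E → level 2.
A eats G (level 2); other prey at levels: E 1 → level 3.
B eats A → level 4.
C eats B (level 4); other prey at levels: G 2 → level 5.

Trophic level 5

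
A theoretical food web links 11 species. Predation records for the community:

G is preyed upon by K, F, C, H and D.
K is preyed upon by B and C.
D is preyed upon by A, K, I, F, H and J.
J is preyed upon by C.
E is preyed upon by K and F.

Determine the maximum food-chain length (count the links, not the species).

3 links

One longest chain: G → D → K → C.
It has 4 species and 3 links.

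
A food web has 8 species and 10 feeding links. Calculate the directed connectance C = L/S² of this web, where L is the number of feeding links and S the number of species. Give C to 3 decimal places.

C = 0.156

The web has S = 8 species and L = 10 feeding links.
C = L / S² = 10 / 64 = 0.1562 ≈ 0.156.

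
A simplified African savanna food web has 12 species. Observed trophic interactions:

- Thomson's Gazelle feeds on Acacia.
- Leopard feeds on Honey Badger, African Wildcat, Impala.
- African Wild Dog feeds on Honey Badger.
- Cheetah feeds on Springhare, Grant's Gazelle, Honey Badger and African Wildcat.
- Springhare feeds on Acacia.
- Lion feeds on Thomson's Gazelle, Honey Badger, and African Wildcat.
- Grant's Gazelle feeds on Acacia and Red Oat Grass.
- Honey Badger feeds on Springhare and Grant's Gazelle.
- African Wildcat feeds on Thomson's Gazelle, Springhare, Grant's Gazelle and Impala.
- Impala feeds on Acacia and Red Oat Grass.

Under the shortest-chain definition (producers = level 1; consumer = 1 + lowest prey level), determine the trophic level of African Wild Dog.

Trophic level 4

Acacia is a producer → level 1.
Springhare eats Acacia → level 2.
Honey Badger eats Springhare → level 3.
African Wild Dog eats Honey Badger → level 4.
No prey of African Wild Dog is below level 3, so 4 is the minimum.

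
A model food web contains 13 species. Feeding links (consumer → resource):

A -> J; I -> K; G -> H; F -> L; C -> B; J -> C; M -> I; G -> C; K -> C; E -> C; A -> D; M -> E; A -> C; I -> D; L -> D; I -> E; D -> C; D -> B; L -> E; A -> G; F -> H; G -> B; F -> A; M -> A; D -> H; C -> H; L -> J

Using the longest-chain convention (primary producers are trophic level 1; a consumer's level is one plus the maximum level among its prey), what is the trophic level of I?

B is a producer → level 1.
C eats B (level 1); other prey at levels: H 1 → level 2.
K eats C → level 3.
I eats K (level 3); other prey at levels: E 3, D 3 → level 4.

Trophic level 4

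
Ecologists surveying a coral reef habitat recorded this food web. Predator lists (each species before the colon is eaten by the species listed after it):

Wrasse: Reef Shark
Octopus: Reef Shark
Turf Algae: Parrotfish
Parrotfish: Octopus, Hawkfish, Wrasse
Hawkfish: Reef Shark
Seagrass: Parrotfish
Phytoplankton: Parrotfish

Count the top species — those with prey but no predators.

Top species (has prey, but nothing eats it): Reef Shark.
Count: 1.

1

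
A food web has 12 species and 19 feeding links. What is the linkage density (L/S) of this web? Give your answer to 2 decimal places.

L/S = 1.58

There are L = 19 links among S = 12 species.
L/S = 19/12 = 1.5833 ≈ 1.58.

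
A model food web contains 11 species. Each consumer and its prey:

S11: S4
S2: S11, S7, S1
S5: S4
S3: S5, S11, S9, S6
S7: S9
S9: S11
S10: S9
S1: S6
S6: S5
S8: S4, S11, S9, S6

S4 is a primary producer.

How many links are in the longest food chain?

One longest chain: S4 → S5 → S6 → S1 → S2.
It has 5 species and 4 links.

4 links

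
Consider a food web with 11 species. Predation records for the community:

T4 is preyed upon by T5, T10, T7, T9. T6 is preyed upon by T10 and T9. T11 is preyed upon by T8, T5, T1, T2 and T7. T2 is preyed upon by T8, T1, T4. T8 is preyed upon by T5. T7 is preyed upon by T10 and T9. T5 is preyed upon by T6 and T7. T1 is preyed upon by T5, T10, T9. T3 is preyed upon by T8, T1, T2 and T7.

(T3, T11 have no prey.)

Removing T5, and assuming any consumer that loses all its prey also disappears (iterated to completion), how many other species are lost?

Remove T5.
Round 1: T6 (all prey gone) → extinct.
No further losses. Total secondary extinctions: 1.

1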